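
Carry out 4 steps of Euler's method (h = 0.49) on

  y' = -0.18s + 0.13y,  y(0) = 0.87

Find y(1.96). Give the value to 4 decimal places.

Euler: y_{n+1} = y_n + h·f(s_n, y_n).
s=0.000000, y=0.870000: f=0.113100 → y ← 0.870000 + 0.49·0.113100 = 0.925419
s=0.490000, y=0.925419: f=0.032104 → y ← 0.925419 + 0.49·0.032104 = 0.941150
s=0.980000, y=0.941150: f=-0.054050 → y ← 0.941150 + 0.49·(-0.054050) = 0.914665
s=1.470000, y=0.914665: f=-0.145693 → y ← 0.914665 + 0.49·(-0.145693) = 0.843276
y(1.96) ≈ 0.8433

0.8433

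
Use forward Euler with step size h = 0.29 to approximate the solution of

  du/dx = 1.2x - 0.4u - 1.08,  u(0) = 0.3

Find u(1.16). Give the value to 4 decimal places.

Euler: u_{n+1} = u_n + h·f(x_n, u_n).
x=0.000000, u=0.300000: f=-1.200000 → u ← 0.300000 + 0.29·(-1.200000) = -0.048000
x=0.290000, u=-0.048000: f=-0.712800 → u ← -0.048000 + 0.29·(-0.712800) = -0.254712
x=0.580000, u=-0.254712: f=-0.282115 → u ← -0.254712 + 0.29·(-0.282115) = -0.336525
x=0.870000, u=-0.336525: f=0.098610 → u ← -0.336525 + 0.29·0.098610 = -0.307928
u(1.16) ≈ -0.3079

-0.3079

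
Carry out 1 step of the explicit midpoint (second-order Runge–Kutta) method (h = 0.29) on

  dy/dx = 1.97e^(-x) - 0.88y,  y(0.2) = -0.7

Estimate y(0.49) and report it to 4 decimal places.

Midpoint: k1 = f(x_n, y_n); k2 = f(x_n + h/2, y_n + (h/2)·k1); y_{n+1} = y_n + h·k2.
x=0.200000, y=-0.700000:
  k1 = f(0.200000, -0.700000) = 2.228900
  k2 = f(0.345000, -0.376810) = 1.726787
  y ← -0.700000 + 0.29·1.726787 = -0.199232
y(0.49) ≈ -0.1992

-0.1992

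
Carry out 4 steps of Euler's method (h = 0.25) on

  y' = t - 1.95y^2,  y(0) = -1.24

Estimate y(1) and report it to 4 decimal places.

Euler: y_{n+1} = y_n + h·f(t_n, y_n).
t=0.000000, y=-1.240000: f=-2.998320 → y ← -1.240000 + 0.25·(-2.998320) = -1.989580
t=0.250000, y=-1.989580: f=-7.468936 → y ← -1.989580 + 0.25·(-7.468936) = -3.856814
t=0.500000, y=-3.856814: f=-28.506277 → y ← -3.856814 + 0.25·(-28.506277) = -10.983383
t=0.750000, y=-10.983383: f=-234.487674 → y ← -10.983383 + 0.25·(-234.487674) = -69.605302
y(1) ≈ -69.6053

-69.6053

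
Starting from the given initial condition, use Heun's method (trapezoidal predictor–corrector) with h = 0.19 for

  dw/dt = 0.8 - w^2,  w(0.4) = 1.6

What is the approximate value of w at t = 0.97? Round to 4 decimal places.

Heun: k1 = f(t_n, w_n); k2 = f(t_n + h, w_n + h·k1); w_{n+1} = w_n + (h/2)·(k1 + k2).
t=0.400000, w=1.600000:
  k1 = f(0.400000, 1.600000) = -1.760000
  k2 = f(0.590000, 1.265600) = -0.801743
  w ← 1.600000 + (0.19/2)·(-1.760000 + (-0.801743)) = 1.356634
t=0.590000, w=1.356634:
  k1 = f(0.590000, 1.356634) = -1.040457
  k2 = f(0.780000, 1.158948) = -0.543159
  w ← 1.356634 + (0.19/2)·(-1.040457 + (-0.543159)) = 1.206191
t=0.780000, w=1.206191:
  k1 = f(0.780000, 1.206191) = -0.654896
  k2 = f(0.970000, 1.081761) = -0.370206
  w ← 1.206191 + (0.19/2)·(-0.654896 + (-0.370206)) = 1.108806
w(0.97) ≈ 1.1088

1.1088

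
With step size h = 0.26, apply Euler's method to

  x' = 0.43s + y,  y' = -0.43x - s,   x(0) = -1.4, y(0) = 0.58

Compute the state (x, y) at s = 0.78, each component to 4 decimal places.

-0.7603, 0.7884

Euler on (x,y): x_{n+1} = x_n + h·x', y_{n+1} = y_n + h·y'.
0.000000: (-1.400000, 0.580000); f=(0.580000, 0.602000) → (-1.249200, 0.736520)
0.260000: (-1.249200, 0.736520); f=(0.848320, 0.277156) → (-1.028637, 0.808581)
0.520000: (-1.028637, 0.808581); f=(1.032181, -0.077686) → (-0.760270, 0.788382)
(x(0.78), y(0.78)) ≈ (-0.7603, 0.7884)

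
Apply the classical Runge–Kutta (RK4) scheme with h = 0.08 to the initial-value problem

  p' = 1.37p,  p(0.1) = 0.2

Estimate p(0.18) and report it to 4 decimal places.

RK4: k1 = f(t_n, p_n); k2 = f(t_n + h/2, p_n + (h/2)·k1); k3 = f(t_n + h/2, p_n + (h/2)·k2); k4 = f(t_n + h, p_n + h·k3); p_{n+1} = p_n + (h/6)·(k1 + 2k2 + 2k3 + k4).
t=0.100000, p=0.200000:
  k1 = f(0.100000, 0.200000) = 0.274000
  k2 = f(0.140000, 0.210960) = 0.289015
  k3 = f(0.140000, 0.211561) = 0.289838
  k4 = f(0.180000, 0.223187) = 0.305766
  p ← 0.200000 + (0.08/6)·(k1 + 2k2 + 2k3 + k4) = 0.223166
p(0.18) ≈ 0.2232

0.2232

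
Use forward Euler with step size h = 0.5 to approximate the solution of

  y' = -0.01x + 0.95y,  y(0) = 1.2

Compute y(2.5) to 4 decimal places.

Euler: y_{n+1} = y_n + h·f(x_n, y_n).
x=0.000000, y=1.200000: f=1.140000 → y ← 1.200000 + 0.5·1.140000 = 1.770000
x=0.500000, y=1.770000: f=1.676500 → y ← 1.770000 + 0.5·1.676500 = 2.608250
x=1.000000, y=2.608250: f=2.467837 → y ← 2.608250 + 0.5·2.467837 = 3.842169
x=1.500000, y=3.842169: f=3.635060 → y ← 3.842169 + 0.5·3.635060 = 5.659699
x=2.000000, y=5.659699: f=5.356714 → y ← 5.659699 + 0.5·5.356714 = 8.338056
y(2.5) ≈ 8.3381

8.3381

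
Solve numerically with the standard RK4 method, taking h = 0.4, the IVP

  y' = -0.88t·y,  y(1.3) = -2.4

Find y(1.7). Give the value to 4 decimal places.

RK4: k1 = f(t_n, y_n); k2 = f(t_n + h/2, y_n + (h/2)·k1); k3 = f(t_n + h/2, y_n + (h/2)·k2); k4 = f(t_n + h, y_n + h·k3); y_{n+1} = y_n + (h/6)·(k1 + 2k2 + 2k3 + k4).
t=1.300000, y=-2.400000:
  k1 = f(1.300000, -2.400000) = 2.745600
  k2 = f(1.500000, -1.850880) = 2.443162
  k3 = f(1.500000, -1.911368) = 2.523005
  k4 = f(1.700000, -1.390798) = 2.080634
  y ← -2.400000 + (0.4/6)·(k1 + 2k2 + 2k3 + k4) = -1.416096
y(1.7) ≈ -1.4161

-1.4161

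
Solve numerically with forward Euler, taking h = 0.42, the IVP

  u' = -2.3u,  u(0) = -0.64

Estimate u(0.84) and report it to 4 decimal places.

-0.0007

Euler: u_{n+1} = u_n + h·f(x_n, u_n).
x=0.000000, u=-0.640000: f=1.472000 → u ← -0.640000 + 0.42·1.472000 = -0.021760
x=0.420000, u=-0.021760: f=0.050048 → u ← -0.021760 + 0.42·0.050048 = -0.000740
u(0.84) ≈ -0.0007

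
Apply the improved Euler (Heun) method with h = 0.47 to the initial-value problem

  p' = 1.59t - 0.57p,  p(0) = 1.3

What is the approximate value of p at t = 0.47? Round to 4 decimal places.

Heun: k1 = f(t_n, p_n); k2 = f(t_n + h, p_n + h·k1); p_{n+1} = p_n + (h/2)·(k1 + k2).
t=0.000000, p=1.300000:
  k1 = f(0.000000, 1.300000) = -0.741000
  k2 = f(0.470000, 0.951730) = 0.204814
  p ← 1.300000 + (0.47/2)·(-0.741000 + 0.204814) = 1.173996
p(0.47) ≈ 1.1740

1.1740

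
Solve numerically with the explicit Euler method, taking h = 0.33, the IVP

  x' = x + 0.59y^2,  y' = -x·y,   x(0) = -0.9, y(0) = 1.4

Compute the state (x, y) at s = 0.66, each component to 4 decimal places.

-0.4425, 2.3044

Euler on (x,y): x_{n+1} = x_n + h·x', y_{n+1} = y_n + h·y'.
0.000000: (-0.900000, 1.400000); f=(0.256400, 1.260000) → (-0.815388, 1.815800)
0.330000: (-0.815388, 1.815800); f=(1.129918, 1.480582) → (-0.442515, 2.304392)
(x(0.66), y(0.66)) ≈ (-0.4425, 2.3044)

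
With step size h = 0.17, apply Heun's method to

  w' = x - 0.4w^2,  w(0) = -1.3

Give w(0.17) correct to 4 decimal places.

-1.4111

Heun: k1 = f(x_n, w_n); k2 = f(x_n + h, w_n + h·k1); w_{n+1} = w_n + (h/2)·(k1 + k2).
x=0.000000, w=-1.300000:
  k1 = f(0.000000, -1.300000) = -0.676000
  k2 = f(0.170000, -1.414920) = -0.630799
  w ← -1.300000 + (0.17/2)·(-0.676000 + (-0.630799)) = -1.411078
w(0.17) ≈ -1.4111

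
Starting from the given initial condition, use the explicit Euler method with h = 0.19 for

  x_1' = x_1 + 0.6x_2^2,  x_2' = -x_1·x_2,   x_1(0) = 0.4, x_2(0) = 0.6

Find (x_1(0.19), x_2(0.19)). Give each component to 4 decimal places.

Euler on (x_1,x_2): x_1_{n+1} = x_1_n + h·x_1', x_2_{n+1} = x_2_n + h·x_2'.
0.000000: (0.400000, 0.600000); f=(0.616000, -0.240000) → (0.517040, 0.554400)
(x_1(0.19), x_2(0.19)) ≈ (0.5170, 0.5544)

0.5170, 0.5544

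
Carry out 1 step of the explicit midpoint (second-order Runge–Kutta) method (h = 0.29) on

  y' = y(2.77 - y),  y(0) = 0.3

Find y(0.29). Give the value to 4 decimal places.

0.5792

Midpoint: k1 = f(s_n, y_n); k2 = f(s_n + h/2, y_n + (h/2)·k1); y_{n+1} = y_n + h·k2.
s=0.000000, y=0.300000:
  k1 = f(0.000000, 0.300000) = 0.741000
  k2 = f(0.145000, 0.407445) = 0.962611
  y ← 0.300000 + 0.29·0.962611 = 0.579157
y(0.29) ≈ 0.5792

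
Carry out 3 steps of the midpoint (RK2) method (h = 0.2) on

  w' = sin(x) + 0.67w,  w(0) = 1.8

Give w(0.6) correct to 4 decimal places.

Midpoint: k1 = f(x_n, w_n); k2 = f(x_n + h/2, w_n + (h/2)·k1); w_{n+1} = w_n + h·k2.
x=0.000000, w=1.800000:
  k1 = f(0.000000, 1.800000) = 1.206000
  k2 = f(0.100000, 1.920600) = 1.386635
  w ← 1.800000 + 0.2·1.386635 = 2.077327
x=0.200000, w=2.077327:
  k1 = f(0.200000, 2.077327) = 1.590478
  k2 = f(0.300000, 2.236375) = 1.793891
  w ← 2.077327 + 0.2·1.793891 = 2.436105
x=0.400000, w=2.436105:
  k1 = f(0.400000, 2.436105) = 2.021609
  k2 = f(0.500000, 2.638266) = 2.247064
  w ← 2.436105 + 0.2·2.247064 = 2.885518
w(0.6) ≈ 2.8855

2.8855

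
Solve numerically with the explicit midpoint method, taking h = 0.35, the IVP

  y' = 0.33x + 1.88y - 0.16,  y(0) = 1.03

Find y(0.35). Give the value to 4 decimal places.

1.8765

Midpoint: k1 = f(x_n, y_n); k2 = f(x_n + h/2, y_n + (h/2)·k1); y_{n+1} = y_n + h·k2.
x=0.000000, y=1.030000:
  k1 = f(0.000000, 1.030000) = 1.776400
  k2 = f(0.175000, 1.340870) = 2.418586
  y ← 1.030000 + 0.35·2.418586 = 1.876505
y(0.35) ≈ 1.8765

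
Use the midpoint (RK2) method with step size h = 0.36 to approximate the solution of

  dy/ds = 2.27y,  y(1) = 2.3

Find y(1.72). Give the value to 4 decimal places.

10.6427

Midpoint: k1 = f(s_n, y_n); k2 = f(s_n + h/2, y_n + (h/2)·k1); y_{n+1} = y_n + h·k2.
s=1.000000, y=2.300000:
  k1 = f(1.000000, 2.300000) = 5.221000
  k2 = f(1.180000, 3.239780) = 7.354301
  y ← 2.300000 + 0.36·7.354301 = 4.947548
s=1.360000, y=4.947548:
  k1 = f(1.360000, 4.947548) = 11.230934
  k2 = f(1.540000, 6.969116) = 15.819894
  y ← 4.947548 + 0.36·15.819894 = 10.642710
y(1.72) ≈ 10.6427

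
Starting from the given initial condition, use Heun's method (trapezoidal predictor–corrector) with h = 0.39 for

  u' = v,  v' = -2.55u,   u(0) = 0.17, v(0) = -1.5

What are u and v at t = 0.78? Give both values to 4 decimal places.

Heun on (u,v): k1 = f(t_n, state_n); k2 = f(t_n + h, state_n + h·k1); state_{n+1} = state_n + (h/2)·(k1 + k2).
0.000000: (0.170000, -1.500000)
  k1 = (-1.500000, -0.433500)
  predictor → (-0.415000, -1.669065)
  k2 = (-1.669065, 1.058250)
  → (-0.447968, -1.378174)
0.390000: (-0.447968, -1.378174)
  k1 = (-1.378174, 1.142318)
  predictor → (-0.985455, -0.932670)
  k2 = (-0.932670, 2.512911)
  → (-0.898582, -0.665404)
(u(0.78), v(0.78)) ≈ (-0.8986, -0.6654)

-0.8986, -0.6654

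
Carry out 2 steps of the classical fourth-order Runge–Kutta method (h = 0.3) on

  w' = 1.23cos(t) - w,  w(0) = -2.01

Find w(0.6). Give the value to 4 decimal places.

RK4: k1 = f(t_n, w_n); k2 = f(t_n + h/2, w_n + (h/2)·k1); k3 = f(t_n + h/2, w_n + (h/2)·k2); k4 = f(t_n + h, w_n + h·k3); w_{n+1} = w_n + (h/6)·(k1 + 2k2 + 2k3 + k4).
t=0.000000, w=-2.010000:
  k1 = f(0.000000, -2.010000) = 3.240000
  k2 = f(0.150000, -1.524000) = 2.740188
  k3 = f(0.150000, -1.598972) = 2.815160
  k4 = f(0.300000, -1.165452) = 2.340516
  w ← -2.010000 + (0.3/6)·(k1 + 2k2 + 2k3 + k4) = -1.175439
t=0.300000, w=-1.175439:
  k1 = f(0.300000, -1.175439) = 2.350503
  k2 = f(0.450000, -0.822864) = 1.930414
  k3 = f(0.450000, -0.885877) = 1.993427
  k4 = f(0.600000, -0.577411) = 1.592574
  w ← -1.175439 + (0.3/6)·(k1 + 2k2 + 2k3 + k4) = -0.585901
w(0.6) ≈ -0.5859

-0.5859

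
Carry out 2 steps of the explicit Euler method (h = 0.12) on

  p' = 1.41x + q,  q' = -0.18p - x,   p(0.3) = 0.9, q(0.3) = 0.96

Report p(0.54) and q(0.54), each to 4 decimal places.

1.2456, 0.8311

Euler on (p,q): p_{n+1} = p_n + h·p', q_{n+1} = q_n + h·q'.
0.300000: (0.900000, 0.960000); f=(1.383000, -0.462000) → (1.065960, 0.904560)
0.420000: (1.065960, 0.904560); f=(1.496760, -0.611873) → (1.245571, 0.831135)
(p(0.54), q(0.54)) ≈ (1.2456, 0.8311)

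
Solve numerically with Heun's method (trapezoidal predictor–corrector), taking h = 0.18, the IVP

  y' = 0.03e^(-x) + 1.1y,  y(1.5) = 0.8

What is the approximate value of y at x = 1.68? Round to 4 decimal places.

0.9753

Heun: k1 = f(x_n, y_n); k2 = f(x_n + h, y_n + h·k1); y_{n+1} = y_n + (h/2)·(k1 + k2).
x=1.500000, y=0.800000:
  k1 = f(1.500000, 0.800000) = 0.886694
  k2 = f(1.680000, 0.959605) = 1.061157
  y ← 0.800000 + (0.18/2)·(0.886694 + 1.061157) = 0.975307
y(1.68) ≈ 0.9753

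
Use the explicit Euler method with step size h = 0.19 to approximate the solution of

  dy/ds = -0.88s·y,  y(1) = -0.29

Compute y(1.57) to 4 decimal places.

-0.1488

Euler: y_{n+1} = y_n + h·f(s_n, y_n).
s=1.000000, y=-0.290000: f=0.255200 → y ← -0.290000 + 0.19·0.255200 = -0.241512
s=1.190000, y=-0.241512: f=0.252911 → y ← -0.241512 + 0.19·0.252911 = -0.193459
s=1.380000, y=-0.193459: f=0.234936 → y ← -0.193459 + 0.19·0.234936 = -0.148821
y(1.57) ≈ -0.1488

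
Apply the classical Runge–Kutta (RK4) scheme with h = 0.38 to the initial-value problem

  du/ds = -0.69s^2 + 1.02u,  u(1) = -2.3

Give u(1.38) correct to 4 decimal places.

RK4: k1 = f(s_n, u_n); k2 = f(s_n + h/2, u_n + (h/2)·k1); k3 = f(s_n + h/2, u_n + (h/2)·k2); k4 = f(s_n + h, u_n + h·k3); u_{n+1} = u_n + (h/6)·(k1 + 2k2 + 2k3 + k4).
s=1.000000, u=-2.300000:
  k1 = f(1.000000, -2.300000) = -3.036000
  k2 = f(1.190000, -2.876840) = -3.911486
  k3 = f(1.190000, -3.043182) = -4.081155
  k4 = f(1.380000, -3.850839) = -5.241892
  u ← -2.300000 + (0.38/6)·(k1 + 2k2 + 2k3 + k4) = -3.836668
u(1.38) ≈ -3.8367

-3.8367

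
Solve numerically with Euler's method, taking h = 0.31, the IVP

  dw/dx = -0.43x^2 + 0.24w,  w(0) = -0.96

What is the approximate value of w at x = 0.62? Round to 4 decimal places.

-1.1210

Euler: w_{n+1} = w_n + h·f(x_n, w_n).
x=0.000000, w=-0.960000: f=-0.230400 → w ← -0.960000 + 0.31·(-0.230400) = -1.031424
x=0.310000, w=-1.031424: f=-0.288865 → w ← -1.031424 + 0.31·(-0.288865) = -1.120972
w(0.62) ≈ -1.1210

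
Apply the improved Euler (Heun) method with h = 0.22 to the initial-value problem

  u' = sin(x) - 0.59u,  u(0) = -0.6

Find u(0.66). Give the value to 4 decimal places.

-0.2207

Heun: k1 = f(x_n, u_n); k2 = f(x_n + h, u_n + h·k1); u_{n+1} = u_n + (h/2)·(k1 + k2).
x=0.000000, u=-0.600000:
  k1 = f(0.000000, -0.600000) = 0.354000
  k2 = f(0.220000, -0.522120) = 0.526280
  u ← -0.600000 + (0.22/2)·(0.354000 + 0.526280) = -0.503169
x=0.220000, u=-0.503169:
  k1 = f(0.220000, -0.503169) = 0.515099
  k2 = f(0.440000, -0.389847) = 0.655949
  u ← -0.503169 + (0.22/2)·(0.515099 + 0.655949) = -0.374354
x=0.440000, u=-0.374354:
  k1 = f(0.440000, -0.374354) = 0.646808
  k2 = f(0.660000, -0.232056) = 0.750030
  u ← -0.374354 + (0.22/2)·(0.646808 + 0.750030) = -0.220702
u(0.66) ≈ -0.2207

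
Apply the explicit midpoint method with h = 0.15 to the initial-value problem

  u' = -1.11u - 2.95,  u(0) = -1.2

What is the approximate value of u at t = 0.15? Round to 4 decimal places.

Midpoint: k1 = f(t_n, u_n); k2 = f(t_n + h/2, u_n + (h/2)·k1); u_{n+1} = u_n + h·k2.
t=0.000000, u=-1.200000:
  k1 = f(0.000000, -1.200000) = -1.618000
  k2 = f(0.075000, -1.321350) = -1.483302
  u ← -1.200000 + 0.15·(-1.483302) = -1.422495
u(0.15) ≈ -1.4225

-1.4225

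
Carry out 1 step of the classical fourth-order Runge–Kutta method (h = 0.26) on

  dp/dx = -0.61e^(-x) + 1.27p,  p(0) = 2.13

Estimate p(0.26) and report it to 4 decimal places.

RK4: k1 = f(x_n, p_n); k2 = f(x_n + h/2, p_n + (h/2)·k1); k3 = f(x_n + h/2, p_n + (h/2)·k2); k4 = f(x_n + h, p_n + h·k3); p_{n+1} = p_n + (h/6)·(k1 + 2k2 + 2k3 + k4).
x=0.000000, p=2.130000:
  k1 = f(0.000000, 2.130000) = 2.095100
  k2 = f(0.130000, 2.402363) = 2.515363
  k3 = f(0.130000, 2.456997) = 2.584748
  k4 = f(0.260000, 2.802035) = 3.088242
  p ← 2.130000 + (0.26/6)·(k1 + 2k2 + 2k3 + k4) = 2.796621
p(0.26) ≈ 2.7966

2.7966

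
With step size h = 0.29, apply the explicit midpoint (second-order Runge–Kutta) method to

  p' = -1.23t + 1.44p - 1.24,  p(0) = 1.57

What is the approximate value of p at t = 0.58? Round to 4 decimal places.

2.2117

Midpoint: k1 = f(t_n, p_n); k2 = f(t_n + h/2, p_n + (h/2)·k1); p_{n+1} = p_n + h·k2.
t=0.000000, p=1.570000:
  k1 = f(0.000000, 1.570000) = 1.020800
  k2 = f(0.145000, 1.718016) = 1.055593
  p ← 1.570000 + 0.29·1.055593 = 1.876122
t=0.290000, p=1.876122:
  k1 = f(0.290000, 1.876122) = 1.104916
  k2 = f(0.435000, 2.036335) = 1.157272
  p ← 1.876122 + 0.29·1.157272 = 2.211731
p(0.58) ≈ 2.2117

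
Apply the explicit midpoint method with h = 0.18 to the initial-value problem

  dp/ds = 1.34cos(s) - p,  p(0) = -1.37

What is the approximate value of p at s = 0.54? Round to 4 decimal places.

Midpoint: k1 = f(s_n, p_n); k2 = f(s_n + h/2, p_n + (h/2)·k1); p_{n+1} = p_n + h·k2.
s=0.000000, p=-1.370000:
  k1 = f(0.000000, -1.370000) = 2.710000
  k2 = f(0.090000, -1.126100) = 2.460677
  p ← -1.370000 + 0.18·2.460677 = -0.927078
s=0.180000, p=-0.927078:
  k1 = f(0.180000, -0.927078) = 2.245429
  k2 = f(0.270000, -0.724990) = 2.016443
  p ← -0.927078 + 0.18·2.016443 = -0.564119
s=0.360000, p=-0.564119:
  k1 = f(0.360000, -0.564119) = 1.818220
  k2 = f(0.450000, -0.400479) = 1.607078
  p ← -0.564119 + 0.18·1.607078 = -0.274845
p(0.54) ≈ -0.2748

-0.2748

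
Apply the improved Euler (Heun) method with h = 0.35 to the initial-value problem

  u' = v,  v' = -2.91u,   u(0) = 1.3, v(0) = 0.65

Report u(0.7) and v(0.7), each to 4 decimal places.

0.7884, -1.9689

Heun on (u,v): k1 = f(x_n, state_n); k2 = f(x_n + h, state_n + h·k1); state_{n+1} = state_n + (h/2)·(k1 + k2).
0.000000: (1.300000, 0.650000)
  k1 = (0.650000, -3.783000)
  predictor → (1.527500, -0.674050)
  k2 = (-0.674050, -4.445025)
  → (1.295791, -0.789904)
0.350000: (1.295791, -0.789904)
  k1 = (-0.789904, -3.770753)
  predictor → (1.019325, -2.109668)
  k2 = (-2.109668, -2.966235)
  → (0.788366, -1.968877)
(u(0.7), v(0.7)) ≈ (0.7884, -1.9689)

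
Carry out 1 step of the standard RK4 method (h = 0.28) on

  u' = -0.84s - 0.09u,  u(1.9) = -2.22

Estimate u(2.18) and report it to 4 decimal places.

-2.6387

RK4: k1 = f(s_n, u_n); k2 = f(s_n + h/2, u_n + (h/2)·k1); k3 = f(s_n + h/2, u_n + (h/2)·k2); k4 = f(s_n + h, u_n + h·k3); u_{n+1} = u_n + (h/6)·(k1 + 2k2 + 2k3 + k4).
s=1.900000, u=-2.220000:
  k1 = f(1.900000, -2.220000) = -1.396200
  k2 = f(2.040000, -2.415468) = -1.496208
  k3 = f(2.040000, -2.429469) = -1.494948
  k4 = f(2.180000, -2.638585) = -1.593727
  u ← -2.220000 + (0.28/6)·(k1 + 2k2 + 2k3 + k4) = -2.638704
u(2.18) ≈ -2.6387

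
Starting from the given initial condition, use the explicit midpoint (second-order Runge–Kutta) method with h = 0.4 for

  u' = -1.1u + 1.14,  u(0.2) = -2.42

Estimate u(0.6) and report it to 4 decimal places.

Midpoint: k1 = f(t_n, u_n); k2 = f(t_n + h/2, u_n + (h/2)·k1); u_{n+1} = u_n + h·k2.
t=0.200000, u=-2.420000:
  k1 = f(0.200000, -2.420000) = 3.802000
  k2 = f(0.400000, -1.659600) = 2.965560
  u ← -2.420000 + 0.4·2.965560 = -1.233776
u(0.6) ≈ -1.2338

-1.2338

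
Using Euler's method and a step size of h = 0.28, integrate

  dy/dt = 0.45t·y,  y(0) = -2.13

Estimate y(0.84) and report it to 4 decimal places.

Euler: y_{n+1} = y_n + h·f(t_n, y_n).
t=0.000000, y=-2.130000: f=0.000000 → y ← -2.130000 + 0.28·0.000000 = -2.130000
t=0.280000, y=-2.130000: f=-0.268380 → y ← -2.130000 + 0.28·(-0.268380) = -2.205146
t=0.560000, y=-2.205146: f=-0.555697 → y ← -2.205146 + 0.28·(-0.555697) = -2.360742
y(0.84) ≈ -2.3607

-2.3607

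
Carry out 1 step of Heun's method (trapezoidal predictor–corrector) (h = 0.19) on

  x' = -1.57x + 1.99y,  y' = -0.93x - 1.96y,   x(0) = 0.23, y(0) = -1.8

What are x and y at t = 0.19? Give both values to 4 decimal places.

-0.2884, -1.2214

Heun on (x,y): k1 = f(t_n, state_n); k2 = f(t_n + h, state_n + h·k1); state_{n+1} = state_n + (h/2)·(k1 + k2).
0.000000: (0.230000, -1.800000)
  k1 = (-3.943100, 3.314100)
  predictor → (-0.519189, -1.170321)
  k2 = (-1.513812, 2.776675)
  → (-0.288407, -1.221376)
(x(0.19), y(0.19)) ≈ (-0.2884, -1.2214)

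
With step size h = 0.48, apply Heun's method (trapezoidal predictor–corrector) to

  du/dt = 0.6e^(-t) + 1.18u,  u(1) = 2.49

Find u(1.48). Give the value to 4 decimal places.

Heun: k1 = f(t_n, u_n); k2 = f(t_n + h, u_n + h·k1); u_{n+1} = u_n + (h/2)·(k1 + k2).
t=1.000000, u=2.490000:
  k1 = f(1.000000, 2.490000) = 3.158928
  k2 = f(1.480000, 4.006285) = 4.863999
  u ← 2.490000 + (0.48/2)·(3.158928 + 4.863999) = 4.415502
u(1.48) ≈ 4.4155

4.4155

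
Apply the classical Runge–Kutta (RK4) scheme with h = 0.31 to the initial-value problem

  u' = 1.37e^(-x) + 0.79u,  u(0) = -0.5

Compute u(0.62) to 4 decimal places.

RK4: k1 = f(x_n, u_n); k2 = f(x_n + h/2, u_n + (h/2)·k1); k3 = f(x_n + h/2, u_n + (h/2)·k2); k4 = f(x_n + h, u_n + h·k3); u_{n+1} = u_n + (h/6)·(k1 + 2k2 + 2k3 + k4).
x=0.000000, u=-0.500000:
  k1 = f(0.000000, -0.500000) = 0.975000
  k2 = f(0.155000, -0.348875) = 0.897678
  k3 = f(0.155000, -0.360860) = 0.888209
  k4 = f(0.310000, -0.224655) = 0.827345
  u ← -0.500000 + (0.31/6)·(k1 + 2k2 + 2k3 + k4) = -0.222337
x=0.310000, u=-0.222337:
  k1 = f(0.310000, -0.222337) = 0.829176
  k2 = f(0.465000, -0.093815) = 0.786431
  k3 = f(0.465000, -0.100440) = 0.781197
  k4 = f(0.620000, 0.019834) = 0.752653
  u ← -0.222337 + (0.31/6)·(k1 + 2k2 + 2k3 + k4) = 0.021379
u(0.62) ≈ 0.0214

0.0214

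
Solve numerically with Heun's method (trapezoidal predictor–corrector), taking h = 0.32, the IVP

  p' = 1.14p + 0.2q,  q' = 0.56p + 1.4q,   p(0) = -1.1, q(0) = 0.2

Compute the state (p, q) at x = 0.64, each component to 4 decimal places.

Heun on (p,q): k1 = f(x_n, state_n); k2 = f(x_n + h, state_n + h·k1); state_{n+1} = state_n + (h/2)·(k1 + k2).
0.000000: (-1.100000, 0.200000)
  k1 = (-1.214000, -0.336000)
  predictor → (-1.488480, 0.092480)
  k2 = (-1.678371, -0.704077)
  → (-1.562779, 0.033588)
0.320000: (-1.562779, 0.033588)
  k1 = (-1.774851, -0.828134)
  predictor → (-2.130732, -0.231415)
  k2 = (-2.475317, -1.517191)
  → (-2.242806, -0.341664)
(p(0.64), q(0.64)) ≈ (-2.2428, -0.3417)

-2.2428, -0.3417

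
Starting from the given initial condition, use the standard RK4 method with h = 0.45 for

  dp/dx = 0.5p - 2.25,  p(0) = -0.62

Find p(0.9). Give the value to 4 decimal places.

-3.5297

RK4: k1 = f(x_n, p_n); k2 = f(x_n + h/2, p_n + (h/2)·k1); k3 = f(x_n + h/2, p_n + (h/2)·k2); k4 = f(x_n + h, p_n + h·k3); p_{n+1} = p_n + (h/6)·(k1 + 2k2 + 2k3 + k4).
x=0.000000, p=-0.620000:
  k1 = f(0.000000, -0.620000) = -2.560000
  k2 = f(0.225000, -1.196000) = -2.848000
  k3 = f(0.225000, -1.260800) = -2.880400
  k4 = f(0.450000, -1.916180) = -3.208090
  p ← -0.620000 + (0.45/6)·(k1 + 2k2 + 2k3 + k4) = -1.911867
x=0.450000, p=-1.911867:
  k1 = f(0.450000, -1.911867) = -3.205933
  k2 = f(0.675000, -2.633202) = -3.566601
  k3 = f(0.675000, -2.714352) = -3.607176
  k4 = f(0.900000, -3.535096) = -4.017548
  p ← -1.911867 + (0.45/6)·(k1 + 2k2 + 2k3 + k4) = -3.529694
p(0.9) ≈ -3.5297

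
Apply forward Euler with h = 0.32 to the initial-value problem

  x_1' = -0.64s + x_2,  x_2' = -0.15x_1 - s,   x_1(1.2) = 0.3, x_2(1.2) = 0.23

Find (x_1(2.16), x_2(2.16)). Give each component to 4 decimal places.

Euler on (x_1,x_2): x_1_{n+1} = x_1_n + h·x_1', x_2_{n+1} = x_2_n + h·x_2'.
1.200000: (0.300000, 0.230000); f=(-0.538000, -1.245000) → (0.127840, -0.168400)
1.520000: (0.127840, -0.168400); f=(-1.141200, -1.539176) → (-0.237344, -0.660936)
1.840000: (-0.237344, -0.660936); f=(-1.838536, -1.804398) → (-0.825676, -1.238344)
(x_1(2.16), x_2(2.16)) ≈ (-0.8257, -1.2383)

-0.8257, -1.2383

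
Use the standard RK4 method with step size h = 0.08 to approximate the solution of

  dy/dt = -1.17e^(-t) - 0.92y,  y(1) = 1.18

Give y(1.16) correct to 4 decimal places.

0.9594

RK4: k1 = f(t_n, y_n); k2 = f(t_n + h/2, y_n + (h/2)·k1); k3 = f(t_n + h/2, y_n + (h/2)·k2); k4 = f(t_n + h, y_n + h·k3); y_{n+1} = y_n + (h/6)·(k1 + 2k2 + 2k3 + k4).
t=1.000000, y=1.180000:
  k1 = f(1.000000, 1.180000) = -1.516019
  k2 = f(1.040000, 1.119359) = -1.443352
  k3 = f(1.040000, 1.122266) = -1.446027
  k4 = f(1.080000, 1.064318) = -1.376499
  y ← 1.180000 + (0.08/6)·(k1 + 2k2 + 2k3 + k4) = 1.064383
t=1.080000, y=1.064383:
  k1 = f(1.080000, 1.064383) = -1.376559
  k2 = f(1.120000, 1.009321) = -1.310322
  k3 = f(1.120000, 1.011970) = -1.312760
  k4 = f(1.160000, 0.959362) = -1.249392
  y ← 1.064383 + (0.08/6)·(k1 + 2k2 + 2k3 + k4) = 0.959421
y(1.16) ≈ 0.9594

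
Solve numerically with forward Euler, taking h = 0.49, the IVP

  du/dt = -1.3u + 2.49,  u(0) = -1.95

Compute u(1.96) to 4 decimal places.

1.8483

Euler: u_{n+1} = u_n + h·f(t_n, u_n).
t=0.000000, u=-1.950000: f=5.025000 → u ← -1.950000 + 0.49·5.025000 = 0.512250
t=0.490000, u=0.512250: f=1.824075 → u ← 0.512250 + 0.49·1.824075 = 1.406047
t=0.980000, u=1.406047: f=0.662139 → u ← 1.406047 + 0.49·0.662139 = 1.730495
t=1.470000, u=1.730495: f=0.240357 → u ← 1.730495 + 0.49·0.240357 = 1.848270
u(1.96) ≈ 1.8483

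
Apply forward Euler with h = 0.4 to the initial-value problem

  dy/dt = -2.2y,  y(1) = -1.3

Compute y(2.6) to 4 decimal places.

Euler: y_{n+1} = y_n + h·f(t_n, y_n).
t=1.000000, y=-1.300000: f=2.860000 → y ← -1.300000 + 0.4·2.860000 = -0.156000
t=1.400000, y=-0.156000: f=0.343200 → y ← -0.156000 + 0.4·0.343200 = -0.018720
t=1.800000, y=-0.018720: f=0.041184 → y ← -0.018720 + 0.4·0.041184 = -0.002246
t=2.200000, y=-0.002246: f=0.004942 → y ← -0.002246 + 0.4·0.004942 = -0.000270
y(2.6) ≈ -0.0003

-0.0003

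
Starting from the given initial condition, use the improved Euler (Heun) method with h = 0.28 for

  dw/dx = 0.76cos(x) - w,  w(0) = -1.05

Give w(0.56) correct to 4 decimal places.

Heun: k1 = f(x_n, w_n); k2 = f(x_n + h, w_n + h·k1); w_{n+1} = w_n + (h/2)·(k1 + k2).
x=0.000000, w=-1.050000:
  k1 = f(0.000000, -1.050000) = 1.810000
  k2 = f(0.280000, -0.543200) = 1.273602
  w ← -1.050000 + (0.28/2)·(1.810000 + 1.273602) = -0.618296
x=0.280000, w=-0.618296:
  k1 = f(0.280000, -0.618296) = 1.348698
  k2 = f(0.560000, -0.240660) = 0.884574
  w ← -0.618296 + (0.28/2)·(1.348698 + 0.884574) = -0.305638
w(0.56) ≈ -0.3056

-0.3056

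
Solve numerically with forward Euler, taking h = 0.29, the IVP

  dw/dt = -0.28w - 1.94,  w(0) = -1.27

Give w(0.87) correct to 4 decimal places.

-2.5395

Euler: w_{n+1} = w_n + h·f(t_n, w_n).
t=0.000000, w=-1.270000: f=-1.584400 → w ← -1.270000 + 0.29·(-1.584400) = -1.729476
t=0.290000, w=-1.729476: f=-1.455747 → w ← -1.729476 + 0.29·(-1.455747) = -2.151643
t=0.580000, w=-2.151643: f=-1.337540 → w ← -2.151643 + 0.29·(-1.337540) = -2.539529
w(0.87) ≈ -2.5395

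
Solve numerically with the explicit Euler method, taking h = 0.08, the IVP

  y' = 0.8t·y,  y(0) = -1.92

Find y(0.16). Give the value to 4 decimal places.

-1.9298

Euler: y_{n+1} = y_n + h·f(t_n, y_n).
t=0.000000, y=-1.920000: f=0.000000 → y ← -1.920000 + 0.08·0.000000 = -1.920000
t=0.080000, y=-1.920000: f=-0.122880 → y ← -1.920000 + 0.08·(-0.122880) = -1.929830
y(0.16) ≈ -1.9298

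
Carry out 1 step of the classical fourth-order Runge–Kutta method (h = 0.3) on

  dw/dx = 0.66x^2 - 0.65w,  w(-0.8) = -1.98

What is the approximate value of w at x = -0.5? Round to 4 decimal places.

-1.5530

RK4: k1 = f(x_n, w_n); k2 = f(x_n + h/2, w_n + (h/2)·k1); k3 = f(x_n + h/2, w_n + (h/2)·k2); k4 = f(x_n + h, w_n + h·k3); w_{n+1} = w_n + (h/6)·(k1 + 2k2 + 2k3 + k4).
x=-0.800000, w=-1.980000:
  k1 = f(-0.800000, -1.980000) = 1.709400
  k2 = f(-0.650000, -1.723590) = 1.399184
  k3 = f(-0.650000, -1.770122) = 1.429430
  k4 = f(-0.500000, -1.551171) = 1.173261
  w ← -1.980000 + (0.3/6)·(k1 + 2k2 + 2k3 + k4) = -1.553006
w(-0.5) ≈ -1.5530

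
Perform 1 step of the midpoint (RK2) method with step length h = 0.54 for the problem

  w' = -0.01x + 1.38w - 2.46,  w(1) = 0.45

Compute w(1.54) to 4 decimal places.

-0.9219

Midpoint: k1 = f(x_n, w_n); k2 = f(x_n + h/2, w_n + (h/2)·k1); w_{n+1} = w_n + h·k2.
x=1.000000, w=0.450000:
  k1 = f(1.000000, 0.450000) = -1.849000
  k2 = f(1.270000, -0.049230) = -2.540637
  w ← 0.450000 + 0.54·(-2.540637) = -0.921944
w(1.54) ≈ -0.9219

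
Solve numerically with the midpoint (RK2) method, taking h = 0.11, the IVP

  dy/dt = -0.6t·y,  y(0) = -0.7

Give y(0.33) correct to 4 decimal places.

-0.6775

Midpoint: k1 = f(t_n, y_n); k2 = f(t_n + h/2, y_n + (h/2)·k1); y_{n+1} = y_n + h·k2.
t=0.000000, y=-0.700000:
  k1 = f(0.000000, -0.700000) = 0.000000
  k2 = f(0.055000, -0.700000) = 0.023100
  y ← -0.700000 + 0.11·0.023100 = -0.697459
t=0.110000, y=-0.697459:
  k1 = f(0.110000, -0.697459) = 0.046032
  k2 = f(0.165000, -0.694927) = 0.068798
  y ← -0.697459 + 0.11·0.068798 = -0.689891
t=0.220000, y=-0.689891:
  k1 = f(0.220000, -0.689891) = 0.091066
  k2 = f(0.275000, -0.684883) = 0.113006
  y ← -0.689891 + 0.11·0.113006 = -0.677461
y(0.33) ≈ -0.6775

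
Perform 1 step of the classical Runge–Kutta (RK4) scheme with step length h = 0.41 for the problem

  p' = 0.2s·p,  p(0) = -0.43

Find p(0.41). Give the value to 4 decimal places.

-0.4373

RK4: k1 = f(s_n, p_n); k2 = f(s_n + h/2, p_n + (h/2)·k1); k3 = f(s_n + h/2, p_n + (h/2)·k2); k4 = f(s_n + h, p_n + h·k3); p_{n+1} = p_n + (h/6)·(k1 + 2k2 + 2k3 + k4).
s=0.000000, p=-0.430000:
  k1 = f(0.000000, -0.430000) = 0.000000
  k2 = f(0.205000, -0.430000) = -0.017630
  k3 = f(0.205000, -0.433614) = -0.017778
  k4 = f(0.410000, -0.437289) = -0.035858
  p ← -0.430000 + (0.41/6)·(k1 + 2k2 + 2k3 + k4) = -0.437289
p(0.41) ≈ -0.4373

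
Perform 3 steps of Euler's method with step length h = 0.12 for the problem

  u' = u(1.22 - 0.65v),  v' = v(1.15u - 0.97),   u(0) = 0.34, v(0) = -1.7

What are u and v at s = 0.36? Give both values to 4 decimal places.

Euler on (u,v): u_{n+1} = u_n + h·u', v_{n+1} = v_n + h·v'.
0.000000: (0.340000, -1.700000); f=(0.790500, 0.984300) → (0.434860, -1.581884)
0.120000: (0.434860, -1.581884); f=(0.977663, 0.743345) → (0.552180, -1.492683)
0.240000: (0.552180, -1.492683); f=(1.209408, 0.500039) → (0.697308, -1.432678)
(u(0.36), v(0.36)) ≈ (0.6973, -1.4327)

0.6973, -1.4327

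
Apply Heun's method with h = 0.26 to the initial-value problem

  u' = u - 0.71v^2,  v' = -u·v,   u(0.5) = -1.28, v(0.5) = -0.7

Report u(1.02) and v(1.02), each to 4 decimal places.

-2.6497, -1.7399

Heun on (u,v): k1 = f(x_n, state_n); k2 = f(x_n + h, state_n + h·k1); state_{n+1} = state_n + (h/2)·(k1 + k2).
0.500000: (-1.280000, -0.700000)
  k1 = (-1.627900, -0.896000)
  predictor → (-1.703254, -0.932960)
  k2 = (-2.321248, -1.589068)
  → (-1.793389, -1.023059)
0.760000: (-1.793389, -1.023059)
  k1 = (-2.536510, -1.834743)
  predictor → (-2.452882, -1.500092)
  k2 = (-4.050578, -3.679548)
  → (-2.649711, -1.739917)
(u(1.02), v(1.02)) ≈ (-2.6497, -1.7399)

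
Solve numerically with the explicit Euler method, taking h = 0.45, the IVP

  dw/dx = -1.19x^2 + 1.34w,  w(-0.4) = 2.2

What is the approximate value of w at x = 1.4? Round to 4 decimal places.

13.4721

Euler: w_{n+1} = w_n + h·f(x_n, w_n).
x=-0.400000, w=2.200000: f=2.757600 → w ← 2.200000 + 0.45·2.757600 = 3.440920
x=0.050000, w=3.440920: f=4.607858 → w ← 3.440920 + 0.45·4.607858 = 5.514456
x=0.500000, w=5.514456: f=7.091871 → w ← 5.514456 + 0.45·7.091871 = 8.705798
x=0.950000, w=8.705798: f=10.591794 → w ← 8.705798 + 0.45·10.591794 = 13.472105
w(1.4) ≈ 13.4721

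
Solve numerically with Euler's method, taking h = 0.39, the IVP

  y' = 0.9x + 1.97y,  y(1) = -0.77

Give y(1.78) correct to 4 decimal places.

-1.2991

Euler: y_{n+1} = y_n + h·f(x_n, y_n).
x=1.000000, y=-0.770000: f=-0.616900 → y ← -0.770000 + 0.39·(-0.616900) = -1.010591
x=1.390000, y=-1.010591: f=-0.739864 → y ← -1.010591 + 0.39·(-0.739864) = -1.299138
y(1.78) ≈ -1.2991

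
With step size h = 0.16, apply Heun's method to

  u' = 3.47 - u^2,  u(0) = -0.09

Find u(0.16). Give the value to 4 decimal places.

Heun: k1 = f(t_n, u_n); k2 = f(t_n + h, u_n + h·k1); u_{n+1} = u_n + (h/2)·(k1 + k2).
t=0.000000, u=-0.090000:
  k1 = f(0.000000, -0.090000) = 3.461900
  k2 = f(0.160000, 0.463904) = 3.254793
  u ← -0.090000 + (0.16/2)·(3.461900 + 3.254793) = 0.447335
u(0.16) ≈ 0.4473

0.4473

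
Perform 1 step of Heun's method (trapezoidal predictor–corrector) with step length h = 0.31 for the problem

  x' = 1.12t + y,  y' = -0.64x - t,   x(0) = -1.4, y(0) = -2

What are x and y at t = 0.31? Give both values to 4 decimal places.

-1.9231, -1.7088

Heun on (x,y): k1 = f(t_n, state_n); k2 = f(t_n + h, state_n + h·k1); state_{n+1} = state_n + (h/2)·(k1 + k2).
0.000000: (-1.400000, -2.000000)
  k1 = (-2.000000, 0.896000)
  predictor → (-2.020000, -1.722240)
  k2 = (-1.375040, 0.982800)
  → (-1.923131, -1.708786)
(x(0.31), y(0.31)) ≈ (-1.9231, -1.7088)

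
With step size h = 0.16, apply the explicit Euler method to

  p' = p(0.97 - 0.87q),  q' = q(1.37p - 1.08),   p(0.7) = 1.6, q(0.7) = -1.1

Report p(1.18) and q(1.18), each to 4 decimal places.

3.8781, -2.3996

Euler on (p,q): p_{n+1} = p_n + h·p', q_{n+1} = q_n + h·q'.
0.700000: (1.600000, -1.100000); f=(3.083200, -1.223200) → (2.093312, -1.295712)
0.860000: (2.093312, -1.295712); f=(4.390239, -2.316522) → (2.795750, -1.666356)
1.020000: (2.795750, -1.666356); f=(6.764959, -4.582774) → (3.878144, -2.399599)
(p(1.18), q(1.18)) ≈ (3.8781, -2.3996)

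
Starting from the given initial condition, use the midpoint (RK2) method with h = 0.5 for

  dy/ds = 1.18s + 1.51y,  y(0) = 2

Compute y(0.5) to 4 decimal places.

4.2275

Midpoint: k1 = f(s_n, y_n); k2 = f(s_n + h/2, y_n + (h/2)·k1); y_{n+1} = y_n + h·k2.
s=0.000000, y=2.000000:
  k1 = f(0.000000, 2.000000) = 3.020000
  k2 = f(0.250000, 2.755000) = 4.455050
  y ← 2.000000 + 0.5·4.455050 = 4.227525
y(0.5) ≈ 4.2275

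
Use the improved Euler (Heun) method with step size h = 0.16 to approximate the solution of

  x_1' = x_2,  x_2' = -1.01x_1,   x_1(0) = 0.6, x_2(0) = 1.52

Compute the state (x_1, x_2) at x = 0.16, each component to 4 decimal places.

0.8354, 1.4034

Heun on (x_1,x_2): k1 = f(x_n, state_n); k2 = f(x_n + h, state_n + h·k1); state_{n+1} = state_n + (h/2)·(k1 + k2).
0.000000: (0.600000, 1.520000)
  k1 = (1.520000, -0.606000)
  predictor → (0.843200, 1.423040)
  k2 = (1.423040, -0.851632)
  → (0.835443, 1.403389)
(x_1(0.16), x_2(0.16)) ≈ (0.8354, 1.4034)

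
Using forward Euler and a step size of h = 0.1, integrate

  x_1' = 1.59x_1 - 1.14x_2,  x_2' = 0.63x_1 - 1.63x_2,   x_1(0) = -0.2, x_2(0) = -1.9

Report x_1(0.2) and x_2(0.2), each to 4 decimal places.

Euler on (x_1,x_2): x_1_{n+1} = x_1_n + h·x_1', x_2_{n+1} = x_2_n + h·x_2'.
0.000000: (-0.200000, -1.900000); f=(1.848000, 2.971000) → (-0.015200, -1.602900)
0.100000: (-0.015200, -1.602900); f=(1.803138, 2.603151) → (0.165114, -1.342585)
(x_1(0.2), x_2(0.2)) ≈ (0.1651, -1.3426)

0.1651, -1.3426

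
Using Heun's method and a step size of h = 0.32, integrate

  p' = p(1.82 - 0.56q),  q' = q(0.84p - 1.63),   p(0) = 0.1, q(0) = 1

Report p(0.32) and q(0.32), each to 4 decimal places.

0.1547, 0.6304

Heun on (p,q): k1 = f(s_n, state_n); k2 = f(s_n + h, state_n + h·k1); state_{n+1} = state_n + (h/2)·(k1 + k2).
0.000000: (0.100000, 1.000000)
  k1 = (0.126000, -1.546000)
  predictor → (0.140320, 0.505280)
  k2 = (0.215678, -0.764050)
  → (0.154668, 0.630392)
(p(0.32), q(0.32)) ≈ (0.1547, 0.6304)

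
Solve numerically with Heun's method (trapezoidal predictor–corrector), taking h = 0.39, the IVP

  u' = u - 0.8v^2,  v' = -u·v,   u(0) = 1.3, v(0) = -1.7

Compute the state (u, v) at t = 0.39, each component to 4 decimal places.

Heun on (u,v): k1 = f(t_n, state_n); k2 = f(t_n + h, state_n + h·k1); state_{n+1} = state_n + (h/2)·(k1 + k2).
0.000000: (1.300000, -1.700000)
  k1 = (-1.012000, 2.210000)
  predictor → (0.905320, -0.838100)
  k2 = (0.343391, 0.758749)
  → (1.169621, -1.121094)
(u(0.39), v(0.39)) ≈ (1.1696, -1.1211)

1.1696, -1.1211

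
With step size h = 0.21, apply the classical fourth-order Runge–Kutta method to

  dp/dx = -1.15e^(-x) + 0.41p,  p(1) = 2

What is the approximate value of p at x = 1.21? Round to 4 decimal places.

RK4: k1 = f(x_n, p_n); k2 = f(x_n + h/2, p_n + (h/2)·k1); k3 = f(x_n + h/2, p_n + (h/2)·k2); k4 = f(x_n + h, p_n + h·k3); p_{n+1} = p_n + (h/6)·(k1 + 2k2 + 2k3 + k4).
x=1.000000, p=2.000000:
  k1 = f(1.000000, 2.000000) = 0.396939
  k2 = f(1.105000, 2.041679) = 0.456196
  k3 = f(1.105000, 2.047901) = 0.458747
  k4 = f(1.210000, 2.096337) = 0.516571
  p ← 2.000000 + (0.21/6)·(k1 + 2k2 + 2k3 + k4) = 2.096019
p(1.21) ≈ 2.0960

2.0960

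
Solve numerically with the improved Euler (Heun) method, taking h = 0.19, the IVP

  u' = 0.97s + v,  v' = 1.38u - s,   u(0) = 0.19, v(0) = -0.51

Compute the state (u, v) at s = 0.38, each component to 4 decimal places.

Heun on (u,v): k1 = f(s_n, state_n); k2 = f(s_n + h, state_n + h·k1); state_{n+1} = state_n + (h/2)·(k1 + k2).
0.000000: (0.190000, -0.510000)
  k1 = (-0.510000, 0.262200)
  predictor → (0.093100, -0.460182)
  k2 = (-0.275882, -0.061522)
  → (0.115341, -0.490936)
0.190000: (0.115341, -0.490936)
  k1 = (-0.306636, -0.030829)
  predictor → (0.057080, -0.496793)
  k2 = (-0.128193, -0.301229)
  → (0.074032, -0.522481)
(u(0.38), v(0.38)) ≈ (0.0740, -0.5225)

0.0740, -0.5225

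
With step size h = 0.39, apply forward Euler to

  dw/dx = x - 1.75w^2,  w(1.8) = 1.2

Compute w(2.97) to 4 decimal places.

1.2255

Euler: w_{n+1} = w_n + h·f(x_n, w_n).
x=1.800000, w=1.200000: f=-0.720000 → w ← 1.200000 + 0.39·(-0.720000) = 0.919200
x=2.190000, w=0.919200: f=0.711375 → w ← 0.919200 + 0.39·0.711375 = 1.196636
x=2.580000, w=1.196636: f=0.074108 → w ← 1.196636 + 0.39·0.074108 = 1.225538
w(2.97) ≈ 1.2255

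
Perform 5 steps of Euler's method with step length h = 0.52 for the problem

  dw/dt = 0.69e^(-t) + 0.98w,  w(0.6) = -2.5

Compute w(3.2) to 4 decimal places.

-17.9286

Euler: w_{n+1} = w_n + h·f(t_n, w_n).
t=0.600000, w=-2.500000: f=-2.071320 → w ← -2.500000 + 0.52·(-2.071320) = -3.577086
t=1.120000, w=-3.577086: f=-3.280412 → w ← -3.577086 + 0.52·(-3.280412) = -5.282900
t=1.640000, w=-5.282900: f=-5.043396 → w ← -5.282900 + 0.52·(-5.043396) = -7.905466
t=2.160000, w=-7.905466: f=-7.667783 → w ← -7.905466 + 0.52·(-7.667783) = -11.892713
t=2.680000, w=-11.892713: f=-11.607551 → w ← -11.892713 + 0.52·(-11.607551) = -17.928640
w(3.2) ≈ -17.9286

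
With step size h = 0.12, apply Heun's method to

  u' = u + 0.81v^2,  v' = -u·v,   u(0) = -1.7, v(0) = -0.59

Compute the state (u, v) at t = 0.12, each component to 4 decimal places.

-1.8728, -0.7299

Heun on (u,v): k1 = f(t_n, state_n); k2 = f(t_n + h, state_n + h·k1); state_{n+1} = state_n + (h/2)·(k1 + k2).
0.000000: (-1.700000, -0.590000)
  k1 = (-1.418039, -1.003000)
  predictor → (-1.870165, -0.710360)
  k2 = (-1.461430, -1.328490)
  → (-1.872768, -0.729889)
(u(0.12), v(0.12)) ≈ (-1.8728, -0.7299)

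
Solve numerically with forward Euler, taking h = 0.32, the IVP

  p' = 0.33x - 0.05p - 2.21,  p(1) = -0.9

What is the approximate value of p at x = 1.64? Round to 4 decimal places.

-2.0312

Euler: p_{n+1} = p_n + h·f(x_n, p_n).
x=1.000000, p=-0.900000: f=-1.835000 → p ← -0.900000 + 0.32·(-1.835000) = -1.487200
x=1.320000, p=-1.487200: f=-1.700040 → p ← -1.487200 + 0.32·(-1.700040) = -2.031213
p(1.64) ≈ -2.0312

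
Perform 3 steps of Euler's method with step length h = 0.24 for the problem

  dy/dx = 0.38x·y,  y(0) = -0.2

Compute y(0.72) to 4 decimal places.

-0.2133

Euler: y_{n+1} = y_n + h·f(x_n, y_n).
x=0.000000, y=-0.200000: f=0.000000 → y ← -0.200000 + 0.24·0.000000 = -0.200000
x=0.240000, y=-0.200000: f=-0.018240 → y ← -0.200000 + 0.24·(-0.018240) = -0.204378
x=0.480000, y=-0.204378: f=-0.037278 → y ← -0.204378 + 0.24·(-0.037278) = -0.213324
y(0.72) ≈ -0.2133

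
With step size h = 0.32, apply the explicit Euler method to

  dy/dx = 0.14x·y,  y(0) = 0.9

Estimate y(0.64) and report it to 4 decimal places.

Euler: y_{n+1} = y_n + h·f(x_n, y_n).
x=0.000000, y=0.900000: f=0.000000 → y ← 0.900000 + 0.32·0.000000 = 0.900000
x=0.320000, y=0.900000: f=0.040320 → y ← 0.900000 + 0.32·0.040320 = 0.912902
y(0.64) ≈ 0.9129

0.9129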